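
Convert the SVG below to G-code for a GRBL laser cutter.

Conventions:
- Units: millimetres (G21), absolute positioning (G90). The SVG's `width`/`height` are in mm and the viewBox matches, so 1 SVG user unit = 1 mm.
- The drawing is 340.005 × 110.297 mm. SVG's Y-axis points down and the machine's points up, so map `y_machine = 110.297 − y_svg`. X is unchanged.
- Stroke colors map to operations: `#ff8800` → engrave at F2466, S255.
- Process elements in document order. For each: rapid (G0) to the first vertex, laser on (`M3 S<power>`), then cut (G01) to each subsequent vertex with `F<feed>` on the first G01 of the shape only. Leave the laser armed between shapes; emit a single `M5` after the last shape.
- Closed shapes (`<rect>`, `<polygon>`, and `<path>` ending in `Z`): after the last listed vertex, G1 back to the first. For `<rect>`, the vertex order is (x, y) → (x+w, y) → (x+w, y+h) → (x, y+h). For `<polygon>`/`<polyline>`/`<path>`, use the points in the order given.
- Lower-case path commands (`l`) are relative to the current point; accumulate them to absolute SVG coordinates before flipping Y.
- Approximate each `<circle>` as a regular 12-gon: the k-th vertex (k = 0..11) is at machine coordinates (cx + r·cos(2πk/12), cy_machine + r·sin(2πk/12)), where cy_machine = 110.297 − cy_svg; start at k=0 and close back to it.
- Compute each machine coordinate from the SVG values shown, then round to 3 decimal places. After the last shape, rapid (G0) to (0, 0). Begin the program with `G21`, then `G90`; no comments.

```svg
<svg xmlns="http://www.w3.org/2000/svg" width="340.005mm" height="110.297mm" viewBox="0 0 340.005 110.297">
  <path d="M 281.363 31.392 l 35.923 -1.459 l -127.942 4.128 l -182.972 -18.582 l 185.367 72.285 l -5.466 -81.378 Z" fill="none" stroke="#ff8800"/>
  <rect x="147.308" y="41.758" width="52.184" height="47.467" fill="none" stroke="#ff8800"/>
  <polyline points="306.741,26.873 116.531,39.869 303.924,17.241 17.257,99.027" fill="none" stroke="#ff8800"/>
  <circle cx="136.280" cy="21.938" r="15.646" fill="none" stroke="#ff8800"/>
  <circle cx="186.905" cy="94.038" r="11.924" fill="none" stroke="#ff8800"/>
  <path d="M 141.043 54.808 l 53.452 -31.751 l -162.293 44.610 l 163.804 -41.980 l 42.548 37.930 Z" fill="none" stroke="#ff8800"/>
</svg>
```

Since the viewBox matches the mm dimensions, user units are millimetres directly. The only transform is the Y-flip y_m = 110.297 − y_svg.

Shape 1 is a closed polygon drawn with `<path>`. Its stroke #ff8800 means engrave at S255, F2466. After flipping Y the toolpath is (281.363,78.905) → (317.286,80.364) → (189.344,76.236) → (6.372,94.818) → (191.739,22.533) → (186.273,103.911) → (281.363,78.905), returning to the start.

Shape 2 is a rectangle drawn with `<rect>`. Its stroke #ff8800 means engrave at S255, F2466. After flipping Y the toolpath is (147.308,68.539) → (199.492,68.539) → (199.492,21.072) → (147.308,21.072) → (147.308,68.539), returning to the start.

Shape 3 is a open polyline drawn with `<polyline>`. Its stroke #ff8800 means engrave at S255, F2466. After flipping Y the toolpath is (306.741,83.424) → (116.531,70.428) → (303.924,93.056) → (17.257,11.270).

Shape 4 is a circle drawn with `<circle>`. Its stroke #ff8800 means engrave at S255, F2466. After flipping Y the toolpath is (151.926,88.359) → (149.830,96.182) → (144.103,101.909) → (136.280,104.005) → (128.457,101.909) → (122.730,96.182) → (120.634,88.359) → (122.730,80.536) → (128.457,74.809) → (136.280,72.713) → (144.103,74.809) → (149.830,80.536) → (151.926,88.359), returning to the start.

Shape 5 is a circle drawn with `<circle>`. Its stroke #ff8800 means engrave at S255, F2466. After flipping Y the toolpath is (198.829,16.259) → (197.231,22.221) → (192.867,26.585) → (186.905,28.183) → (180.943,26.585) → (176.579,22.221) → (174.981,16.259) → (176.579,10.297) → (180.943,5.933) → (186.905,4.335) → (192.867,5.933) → (197.231,10.297) → (198.829,16.259), returning to the start.

Shape 6 is a closed polygon drawn with `<path>`. Its stroke #ff8800 means engrave at S255, F2466. After flipping Y the toolpath is (141.043,55.489) → (194.495,87.240) → (32.202,42.630) → (196.006,84.610) → (238.554,46.680) → (141.043,55.489), returning to the start.

G21
G90
G0 X281.363 Y78.905
M3 S255
G01 X317.286 Y80.364 F2466
G01 X189.344 Y76.236
G01 X6.372 Y94.818
G01 X191.739 Y22.533
G01 X186.273 Y103.911
G01 X281.363 Y78.905
G0 X147.308 Y68.539
M3 S255
G01 X199.492 Y68.539 F2466
G01 X199.492 Y21.072
G01 X147.308 Y21.072
G01 X147.308 Y68.539
G0 X306.741 Y83.424
M3 S255
G01 X116.531 Y70.428 F2466
G01 X303.924 Y93.056
G01 X17.257 Y11.270
G0 X151.926 Y88.359
M3 S255
G01 X149.830 Y96.182 F2466
G01 X144.103 Y101.909
G01 X136.280 Y104.005
G01 X128.457 Y101.909
G01 X122.730 Y96.182
G01 X120.634 Y88.359
G01 X122.730 Y80.536
G01 X128.457 Y74.809
G01 X136.280 Y72.713
G01 X144.103 Y74.809
G01 X149.830 Y80.536
G01 X151.926 Y88.359
G0 X198.829 Y16.259
M3 S255
G01 X197.231 Y22.221 F2466
G01 X192.867 Y26.585
G01 X186.905 Y28.183
G01 X180.943 Y26.585
G01 X176.579 Y22.221
G01 X174.981 Y16.259
G01 X176.579 Y10.297
G01 X180.943 Y5.933
G01 X186.905 Y4.335
G01 X192.867 Y5.933
G01 X197.231 Y10.297
G01 X198.829 Y16.259
G0 X141.043 Y55.489
M3 S255
G01 X194.495 Y87.240 F2466
G01 X32.202 Y42.630
G01 X196.006 Y84.610
G01 X238.554 Y46.680
G01 X141.043 Y55.489
M5
G0 X0.000 Y0.000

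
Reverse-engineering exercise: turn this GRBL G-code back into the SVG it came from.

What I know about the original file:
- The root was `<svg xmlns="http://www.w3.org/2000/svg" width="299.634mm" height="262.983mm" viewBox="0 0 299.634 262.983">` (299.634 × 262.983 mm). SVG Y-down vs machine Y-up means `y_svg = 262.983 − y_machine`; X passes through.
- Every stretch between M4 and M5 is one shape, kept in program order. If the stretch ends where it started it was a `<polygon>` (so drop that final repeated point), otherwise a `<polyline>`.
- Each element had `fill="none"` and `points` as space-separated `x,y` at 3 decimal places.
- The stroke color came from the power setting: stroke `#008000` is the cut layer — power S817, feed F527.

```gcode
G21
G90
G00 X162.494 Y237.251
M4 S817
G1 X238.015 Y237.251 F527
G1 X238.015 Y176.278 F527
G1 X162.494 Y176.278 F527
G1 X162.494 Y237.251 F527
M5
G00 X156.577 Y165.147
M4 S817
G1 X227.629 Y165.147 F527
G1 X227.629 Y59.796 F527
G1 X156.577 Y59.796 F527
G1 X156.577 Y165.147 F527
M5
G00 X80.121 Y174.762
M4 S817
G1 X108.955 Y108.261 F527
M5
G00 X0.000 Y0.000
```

<svg xmlns="http://www.w3.org/2000/svg" width="299.634mm" height="262.983mm" viewBox="0 0 299.634 262.983">
  <polygon points="162.494,25.732 238.015,25.732 238.015,86.705 162.494,86.705" fill="none" stroke="#008000"/>
  <polygon points="156.577,97.836 227.629,97.836 227.629,203.187 156.577,203.187" fill="none" stroke="#008000"/>
  <polyline points="80.121,88.221 108.955,154.722" fill="none" stroke="#008000"/>
</svg>

Each laser-on run becomes one SVG element. Flip Y back into SVG space with y_svg = 262.983 − y_machine. Every run uses S817, so all elements get stroke `#008000` (cut).

Run 1: The run returns to its start, so emit a `<polygon>` with points (Y-flipped): 162.494,25.732 238.015,25.732 238.015,86.705 162.494,86.705.

Run 2: The run returns to its start, so emit a `<polygon>` with points (Y-flipped): 156.577,97.836 227.629,97.836 227.629,203.187 156.577,203.187.

Run 3: The run is open, so emit a `<polyline>` with points (Y-flipped): 80.121,88.221 108.955,154.722.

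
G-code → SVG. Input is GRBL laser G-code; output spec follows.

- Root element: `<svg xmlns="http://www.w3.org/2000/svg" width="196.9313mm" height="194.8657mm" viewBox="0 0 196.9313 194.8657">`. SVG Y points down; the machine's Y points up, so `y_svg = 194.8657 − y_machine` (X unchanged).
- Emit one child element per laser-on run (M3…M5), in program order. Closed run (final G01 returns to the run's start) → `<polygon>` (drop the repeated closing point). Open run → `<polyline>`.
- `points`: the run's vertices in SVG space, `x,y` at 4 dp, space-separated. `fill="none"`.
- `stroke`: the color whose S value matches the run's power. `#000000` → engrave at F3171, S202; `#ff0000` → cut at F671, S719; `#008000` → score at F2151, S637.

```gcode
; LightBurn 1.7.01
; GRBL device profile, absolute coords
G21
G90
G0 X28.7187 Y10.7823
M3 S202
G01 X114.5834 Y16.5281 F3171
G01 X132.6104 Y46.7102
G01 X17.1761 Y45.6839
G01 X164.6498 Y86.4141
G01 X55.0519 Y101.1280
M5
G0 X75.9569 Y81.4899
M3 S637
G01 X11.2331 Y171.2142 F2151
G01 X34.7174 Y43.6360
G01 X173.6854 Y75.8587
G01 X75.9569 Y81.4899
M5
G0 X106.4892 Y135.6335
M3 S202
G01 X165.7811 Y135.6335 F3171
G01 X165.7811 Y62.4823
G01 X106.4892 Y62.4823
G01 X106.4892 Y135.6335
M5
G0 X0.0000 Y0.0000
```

<svg xmlns="http://www.w3.org/2000/svg" width="196.9313mm" height="194.8657mm" viewBox="0 0 196.9313 194.8657">
  <polyline points="28.7187,184.0834 114.5834,178.3376 132.6104,148.1555 17.1761,149.1818 164.6498,108.4516 55.0519,93.7377" fill="none" stroke="#000000"/>
  <polygon points="75.9569,113.3758 11.2331,23.6515 34.7174,151.2297 173.6854,119.0070" fill="none" stroke="#008000"/>
  <polygon points="106.4892,59.2322 165.7811,59.2322 165.7811,132.3834 106.4892,132.3834" fill="none" stroke="#000000"/>
</svg>

Each laser-on run becomes one SVG element. Flip Y back into SVG space with y_svg = 194.8657 − y_machine.

Run 1: S202 ⇒ engrave layer `#000000`. The run is open, so emit a `<polyline>` with points (Y-flipped): 28.7187,184.0834 114.5834,178.3376 132.6104,148.1555 17.1761,149.1818 164.6498,108.4516 55.0519,93.7377.

Run 2: the run's S637 means `#008000` (score). The run returns to its start, so emit a `<polygon>` with points (Y-flipped): 75.9569,113.3758 11.2331,23.6515 34.7174,151.2297 173.6854,119.0070.

Run 3: power S202 maps to stroke `#000000` (engrave). The run returns to its start, so emit a `<polygon>` with points (Y-flipped): 106.4892,59.2322 165.7811,59.2322 165.7811,132.3834 106.4892,132.3834.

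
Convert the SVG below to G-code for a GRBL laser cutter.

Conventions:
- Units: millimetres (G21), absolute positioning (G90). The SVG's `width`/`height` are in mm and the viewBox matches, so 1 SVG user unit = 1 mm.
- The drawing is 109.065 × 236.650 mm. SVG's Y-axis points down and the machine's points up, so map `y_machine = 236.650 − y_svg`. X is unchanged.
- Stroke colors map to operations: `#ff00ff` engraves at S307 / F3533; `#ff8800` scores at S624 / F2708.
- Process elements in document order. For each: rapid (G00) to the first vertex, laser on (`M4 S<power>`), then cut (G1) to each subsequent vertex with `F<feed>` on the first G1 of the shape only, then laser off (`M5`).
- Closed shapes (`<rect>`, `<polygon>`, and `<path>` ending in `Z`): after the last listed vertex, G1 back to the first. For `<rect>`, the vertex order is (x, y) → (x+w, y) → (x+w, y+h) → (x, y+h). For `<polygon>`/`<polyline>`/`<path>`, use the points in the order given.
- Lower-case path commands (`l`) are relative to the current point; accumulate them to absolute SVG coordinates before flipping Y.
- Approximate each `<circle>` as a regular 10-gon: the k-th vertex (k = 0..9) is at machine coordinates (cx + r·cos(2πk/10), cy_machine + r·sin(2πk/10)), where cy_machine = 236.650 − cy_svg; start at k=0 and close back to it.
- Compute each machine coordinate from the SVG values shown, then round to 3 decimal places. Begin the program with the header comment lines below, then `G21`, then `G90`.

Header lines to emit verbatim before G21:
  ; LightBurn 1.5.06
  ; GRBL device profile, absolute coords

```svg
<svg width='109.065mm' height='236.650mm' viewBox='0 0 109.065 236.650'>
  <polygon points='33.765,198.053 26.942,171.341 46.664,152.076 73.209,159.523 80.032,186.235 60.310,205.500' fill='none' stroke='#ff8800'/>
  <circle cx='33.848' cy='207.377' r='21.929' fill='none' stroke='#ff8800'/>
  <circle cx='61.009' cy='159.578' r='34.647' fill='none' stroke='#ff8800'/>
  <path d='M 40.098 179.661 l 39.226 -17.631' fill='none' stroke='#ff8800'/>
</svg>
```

; LightBurn 1.5.06
; GRBL device profile, absolute coords
G21
G90
G00 X33.765 Y38.597
M4 S624
G1 X26.942 Y65.309 F2708
G1 X46.664 Y84.574
G1 X73.209 Y77.127
G1 X80.032 Y50.415
G1 X60.310 Y31.150
G1 X33.765 Y38.597
M5
G00 X55.777 Y29.273
M4 S624
G1 X51.589 Y42.163 F2708
G1 X40.624 Y50.129
G1 X27.072 Y50.129
G1 X16.107 Y42.163
G1 X11.919 Y29.273
G1 X16.107 Y16.383
G1 X27.072 Y8.417
G1 X40.624 Y8.417
G1 X51.589 Y16.383
G1 X55.777 Y29.273
M5
G00 X95.656 Y77.072
M4 S624
G1 X89.039 Y97.437 F2708
G1 X71.716 Y110.023
G1 X50.302 Y110.023
G1 X32.979 Y97.437
G1 X26.362 Y77.072
G1 X32.979 Y56.707
G1 X50.302 Y44.121
G1 X71.716 Y44.121
G1 X89.039 Y56.707
G1 X95.656 Y77.072
M5
G00 X40.098 Y56.989
M4 S624
G1 X79.324 Y74.620 F2708
M5

Since the viewBox matches the mm dimensions, user units are millimetres directly. The only transform is the Y-flip y_m = 236.650 − y_svg.

Shape 1 is a regular polygon drawn with `<polygon>`. Its stroke #ff8800 means score at S624, F2708. After flipping Y the toolpath is (33.765,38.597) → (26.942,65.309) → (46.664,84.574) → (73.209,77.127) → (80.032,50.415) → (60.310,31.150) → (33.765,38.597), returning to the start.

Shape 2 is a circle drawn with `<circle>`. Its stroke #ff8800 means score at S624, F2708. After flipping Y the toolpath is (55.777,29.273) → (51.589,42.163) → (40.624,50.129) → (27.072,50.129) → (16.107,42.163) → (11.919,29.273) → (16.107,16.383) → (27.072,8.417) → (40.624,8.417) → (51.589,16.383) → (55.777,29.273), returning to the start.

Shape 3 is a circle drawn with `<circle>`. Its stroke #ff8800 means score at S624, F2708. After flipping Y the toolpath is (95.656,77.072) → (89.039,97.437) → (71.716,110.023) → (50.302,110.023) → (32.979,97.437) → (26.362,77.072) → (32.979,56.707) → (50.302,44.121) → (71.716,44.121) → (89.039,56.707) → (95.656,77.072), returning to the start.

Shape 4 is a line segment drawn with `<path>`. Its stroke #ff8800 means score at S624, F2708. After flipping Y the toolpath is (40.098,56.989) → (79.324,74.620).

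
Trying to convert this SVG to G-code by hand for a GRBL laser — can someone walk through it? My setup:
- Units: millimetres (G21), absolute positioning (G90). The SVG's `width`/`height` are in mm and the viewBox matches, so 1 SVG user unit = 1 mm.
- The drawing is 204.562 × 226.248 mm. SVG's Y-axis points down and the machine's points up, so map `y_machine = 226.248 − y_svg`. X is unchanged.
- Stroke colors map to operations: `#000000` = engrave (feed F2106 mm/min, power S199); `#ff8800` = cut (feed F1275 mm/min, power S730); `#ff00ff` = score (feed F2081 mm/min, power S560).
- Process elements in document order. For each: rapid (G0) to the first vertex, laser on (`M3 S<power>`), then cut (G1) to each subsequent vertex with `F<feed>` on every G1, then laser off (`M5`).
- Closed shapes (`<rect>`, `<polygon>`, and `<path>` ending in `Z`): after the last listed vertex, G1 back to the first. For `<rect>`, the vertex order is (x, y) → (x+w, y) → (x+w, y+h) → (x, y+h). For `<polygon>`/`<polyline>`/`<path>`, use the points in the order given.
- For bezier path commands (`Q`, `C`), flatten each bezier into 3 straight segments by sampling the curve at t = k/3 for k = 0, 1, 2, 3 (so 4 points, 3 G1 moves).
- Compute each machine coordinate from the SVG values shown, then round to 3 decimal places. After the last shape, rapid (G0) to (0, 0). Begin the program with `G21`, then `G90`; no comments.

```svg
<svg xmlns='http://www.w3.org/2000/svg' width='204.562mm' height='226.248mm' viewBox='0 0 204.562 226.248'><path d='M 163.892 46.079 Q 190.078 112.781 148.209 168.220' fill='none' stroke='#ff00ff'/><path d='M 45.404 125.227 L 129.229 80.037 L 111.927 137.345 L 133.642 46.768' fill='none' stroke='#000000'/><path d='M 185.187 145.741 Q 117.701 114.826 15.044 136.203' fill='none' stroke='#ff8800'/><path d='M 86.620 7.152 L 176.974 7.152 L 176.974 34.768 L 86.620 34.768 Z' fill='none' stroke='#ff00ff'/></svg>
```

G21
G90
G0 X163.892 Y180.169
M3 S560
G1 X173.788 Y136.952 F2081
G1 X168.560 Y96.239 F2081
G1 X148.209 Y58.028 F2081
M5
G0 X45.404 Y101.021
M3 S199
G1 X129.229 Y146.211 F2106
G1 X111.927 Y88.903 F2106
G1 X133.642 Y179.480 F2106
M5
G0 X185.187 Y80.507
M3 S730
G1 X136.288 Y95.307 F1275
G1 X79.574 Y98.486 F1275
G1 X15.044 Y90.045 F1275
M5
G0 X86.620 Y219.096
M3 S560
G1 X176.974 Y219.096 F2081
G1 X176.974 Y191.480 F2081
G1 X86.620 Y191.480 F2081
G1 X86.620 Y219.096 F2081
M5
G0 X0.000 Y0.000

viewBox `0 0 204.562 226.248` with mm width/height → 1 unit = 1 mm. Flip: y_m = 226.248 − y_svg.

**Shape 1** — `<path>` quadratic bezier, stroke `#ff00ff` → score (S560, F2081). Control points (SVG): P0=(163.892,46.079), P1=(190.078,112.781), P2=(148.209,168.220); sampled at t=k/3. Machine vertices: (163.892,180.169) → (173.788,136.952) → (168.560,96.239) → (148.209,58.028). Open path.

**Shape 2** — `<path>` open polyline, stroke `#000000` → engrave (S199, F2106). Machine vertices: (45.404,101.021) → (129.229,146.211) → (111.927,88.903) → (133.642,179.480). Open path.

**Shape 3** — `<path>` quadratic bezier, stroke `#ff8800` → cut (S730, F1275). Control points (SVG): P0=(185.187,145.741), P1=(117.701,114.826), P2=(15.044,136.203); sampled at t=k/3. Machine vertices: (185.187,80.507) → (136.288,95.307) → (79.574,98.486) → (15.044,90.045). Open path.

**Shape 4** — `<path>` rectangle, stroke `#ff00ff` → score (S560, F2081). Machine vertices: (86.620,219.096) → (176.974,219.096) → (176.974,191.480) → (86.620,191.480) → (86.620,219.096). Closed: final G1 returns to the first vertex.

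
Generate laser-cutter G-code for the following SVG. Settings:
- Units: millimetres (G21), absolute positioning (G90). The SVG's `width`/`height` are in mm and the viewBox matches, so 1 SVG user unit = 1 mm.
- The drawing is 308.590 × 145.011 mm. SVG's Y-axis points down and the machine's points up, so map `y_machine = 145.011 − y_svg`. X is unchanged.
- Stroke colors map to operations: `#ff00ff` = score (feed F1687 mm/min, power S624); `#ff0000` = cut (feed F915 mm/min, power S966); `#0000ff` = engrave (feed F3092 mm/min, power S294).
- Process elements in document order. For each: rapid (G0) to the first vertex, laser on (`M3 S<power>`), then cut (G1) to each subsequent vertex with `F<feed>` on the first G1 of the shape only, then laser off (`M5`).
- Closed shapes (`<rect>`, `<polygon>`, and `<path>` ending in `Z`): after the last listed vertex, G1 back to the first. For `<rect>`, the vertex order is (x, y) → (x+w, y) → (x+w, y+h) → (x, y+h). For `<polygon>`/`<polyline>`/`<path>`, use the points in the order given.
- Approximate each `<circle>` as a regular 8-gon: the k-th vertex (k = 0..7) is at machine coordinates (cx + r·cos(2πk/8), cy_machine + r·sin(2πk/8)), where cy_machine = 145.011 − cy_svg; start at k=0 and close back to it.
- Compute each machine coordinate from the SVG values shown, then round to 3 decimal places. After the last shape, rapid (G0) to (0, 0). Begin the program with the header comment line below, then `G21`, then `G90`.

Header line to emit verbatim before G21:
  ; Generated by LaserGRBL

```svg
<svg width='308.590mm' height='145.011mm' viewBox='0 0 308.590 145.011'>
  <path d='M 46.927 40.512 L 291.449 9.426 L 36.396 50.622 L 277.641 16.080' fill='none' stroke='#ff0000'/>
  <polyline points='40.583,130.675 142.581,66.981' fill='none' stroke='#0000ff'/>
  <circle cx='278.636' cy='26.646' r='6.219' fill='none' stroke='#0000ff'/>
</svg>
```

Since the viewBox matches the mm dimensions, user units are millimetres directly. The only transform is the Y-flip y_m = 145.011 − y_svg.

Shape 1 is a open polyline drawn with `<path>`. Its stroke #ff0000 means cut at S966, F915. After flipping Y the toolpath is (46.927,104.499) → (291.449,135.585) → (36.396,94.389) → (277.641,128.931).

Shape 2 is a line segment drawn with `<polyline>`. Its stroke #0000ff means engrave at S294, F3092. After flipping Y the toolpath is (40.583,14.336) → (142.581,78.030).

Shape 3 is a circle drawn with `<circle>`. Its stroke #0000ff means engrave at S294, F3092. After flipping Y the toolpath is (284.855,118.365) → (283.033,122.762) → (278.636,124.584) → (274.239,122.762) → (272.417,118.365) → (274.239,113.968) → (278.636,112.146) → (283.033,113.968) → (284.855,118.365), returning to the start.

; Generated by LaserGRBL
G21
G90
G0 X46.927 Y104.499
M3 S966
G1 X291.449 Y135.585 F915
G1 X36.396 Y94.389
G1 X277.641 Y128.931
M5
G0 X40.583 Y14.336
M3 S294
G1 X142.581 Y78.030 F3092
M5
G0 X284.855 Y118.365
M3 S294
G1 X283.033 Y122.762 F3092
G1 X278.636 Y124.584
G1 X274.239 Y122.762
G1 X272.417 Y118.365
G1 X274.239 Y113.968
G1 X278.636 Y112.146
G1 X283.033 Y113.968
G1 X284.855 Y118.365
M5
G0 X0.000 Y0.000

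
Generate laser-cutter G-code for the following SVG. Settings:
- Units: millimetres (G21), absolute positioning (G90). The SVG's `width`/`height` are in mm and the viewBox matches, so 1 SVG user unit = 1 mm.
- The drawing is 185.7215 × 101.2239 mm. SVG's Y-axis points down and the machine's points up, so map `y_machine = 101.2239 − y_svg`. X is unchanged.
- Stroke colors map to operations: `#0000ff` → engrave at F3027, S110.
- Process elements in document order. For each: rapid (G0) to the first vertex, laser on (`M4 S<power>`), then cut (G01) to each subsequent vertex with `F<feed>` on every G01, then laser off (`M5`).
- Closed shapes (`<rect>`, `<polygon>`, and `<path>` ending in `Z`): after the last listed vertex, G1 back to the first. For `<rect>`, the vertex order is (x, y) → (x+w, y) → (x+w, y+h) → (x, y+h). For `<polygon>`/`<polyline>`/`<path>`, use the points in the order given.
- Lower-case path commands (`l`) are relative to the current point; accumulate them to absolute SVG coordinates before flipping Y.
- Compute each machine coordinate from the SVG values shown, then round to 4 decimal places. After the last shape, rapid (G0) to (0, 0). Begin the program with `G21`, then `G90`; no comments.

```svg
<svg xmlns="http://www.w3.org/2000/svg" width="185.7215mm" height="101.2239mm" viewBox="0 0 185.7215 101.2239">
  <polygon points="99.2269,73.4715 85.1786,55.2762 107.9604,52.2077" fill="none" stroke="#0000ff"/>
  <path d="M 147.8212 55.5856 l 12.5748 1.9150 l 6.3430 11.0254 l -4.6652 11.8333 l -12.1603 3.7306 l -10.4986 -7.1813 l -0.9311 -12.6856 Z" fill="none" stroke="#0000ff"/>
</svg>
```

viewBox `0 0 185.7215 101.2239` with mm width/height → 1 unit = 1 mm. Flip: y_m = 101.2239 − y_svg.

**Shape 1** — `<polygon>` regular polygon, stroke `#0000ff` → engrave (S110, F3027). Machine vertices: (99.2269,27.7524) → (85.1786,45.9477) → (107.9604,49.0162) → (99.2269,27.7524). Closed: final G1 returns to the first vertex.

**Shape 2** — `<path>` regular polygon, stroke `#0000ff` → engrave (S110, F3027). Machine vertices: (147.8212,45.6383) → (160.3960,43.7233) → (166.7390,32.6979) → (162.0738,20.8646) → (149.9135,17.1340) → (139.4149,24.3153) → (138.4838,37.0009) → (147.8212,45.6383). Closed: final G1 returns to the first vertex.

G21
G90
G0 X99.2269 Y27.7524
M4 S110
G01 X85.1786 Y45.9477 F3027
G01 X107.9604 Y49.0162 F3027
G01 X99.2269 Y27.7524 F3027
M5
G0 X147.8212 Y45.6383
M4 S110
G01 X160.3960 Y43.7233 F3027
G01 X166.7390 Y32.6979 F3027
G01 X162.0738 Y20.8646 F3027
G01 X149.9135 Y17.1340 F3027
G01 X139.4149 Y24.3153 F3027
G01 X138.4838 Y37.0009 F3027
G01 X147.8212 Y45.6383 F3027
M5
G0 X0.0000 Y0.0000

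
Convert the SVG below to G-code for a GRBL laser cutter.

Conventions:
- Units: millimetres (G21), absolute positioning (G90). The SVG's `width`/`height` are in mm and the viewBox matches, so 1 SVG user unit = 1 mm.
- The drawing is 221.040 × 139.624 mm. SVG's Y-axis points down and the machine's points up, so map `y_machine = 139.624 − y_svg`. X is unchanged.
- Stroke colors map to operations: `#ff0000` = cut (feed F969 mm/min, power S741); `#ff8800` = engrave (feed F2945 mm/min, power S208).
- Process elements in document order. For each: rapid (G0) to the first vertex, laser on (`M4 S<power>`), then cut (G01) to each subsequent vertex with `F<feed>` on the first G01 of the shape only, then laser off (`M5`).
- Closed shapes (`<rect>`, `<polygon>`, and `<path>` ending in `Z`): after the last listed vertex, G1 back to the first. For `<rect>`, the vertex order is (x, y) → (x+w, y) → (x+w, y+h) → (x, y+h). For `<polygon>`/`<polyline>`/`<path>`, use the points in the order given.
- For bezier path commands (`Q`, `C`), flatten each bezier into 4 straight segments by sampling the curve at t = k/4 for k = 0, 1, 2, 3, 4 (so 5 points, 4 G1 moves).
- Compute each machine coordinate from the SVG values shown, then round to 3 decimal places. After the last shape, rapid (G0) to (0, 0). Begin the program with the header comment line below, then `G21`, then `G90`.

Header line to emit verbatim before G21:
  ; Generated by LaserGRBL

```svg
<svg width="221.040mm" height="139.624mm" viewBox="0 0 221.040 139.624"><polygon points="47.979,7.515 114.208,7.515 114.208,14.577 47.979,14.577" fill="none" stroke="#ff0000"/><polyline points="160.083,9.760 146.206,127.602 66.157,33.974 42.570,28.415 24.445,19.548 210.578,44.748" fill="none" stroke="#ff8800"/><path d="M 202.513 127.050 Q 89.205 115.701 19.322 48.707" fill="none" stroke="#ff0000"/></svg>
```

; Generated by LaserGRBL
G21
G90
G0 X47.979 Y132.109
M4 S741
G01 X114.208 Y132.109 F969
G01 X114.208 Y125.047
G01 X47.979 Y125.047
G01 X47.979 Y132.109
M5
G0 X160.083 Y129.864
M4 S208
G01 X146.206 Y12.022 F2945
G01 X66.157 Y105.650
G01 X42.570 Y111.209
G01 X24.445 Y120.076
G01 X210.578 Y94.876
M5
G0 X202.513 Y12.574
M4 S741
G01 X148.573 Y21.726 F969
G01 X100.061 Y37.834
G01 X56.978 Y60.898
G01 X19.322 Y90.917
M5
G0 X0.000 Y0.000

viewBox `0 0 221.040 139.624` with mm width/height → 1 unit = 1 mm. Flip: y_m = 139.624 − y_svg.

**Shape 1** — `<polygon>` rectangle, stroke `#ff0000` → cut (S741, F969). Machine vertices: (47.979,132.109) → (114.208,132.109) → (114.208,125.047) → (47.979,125.047) → (47.979,132.109). Closed: final G1 returns to the first vertex.

**Shape 2** — `<polyline>` open polyline, stroke `#ff8800` → engrave (S208, F2945). Machine vertices: (160.083,129.864) → (146.206,12.022) → (66.157,105.650) → (42.570,111.209) → (24.445,120.076) → (210.578,94.876). Open path.

**Shape 3** — `<path>` quadratic bezier, stroke `#ff0000` → cut (S741, F969). Control points (SVG): P0=(202.513,127.050), P1=(89.205,115.701), P2=(19.322,48.707); sampled at t=k/4. Machine vertices: (202.513,12.574) → (148.573,21.726) → (100.061,37.834) → (56.978,60.898) → (19.322,90.917). Open path.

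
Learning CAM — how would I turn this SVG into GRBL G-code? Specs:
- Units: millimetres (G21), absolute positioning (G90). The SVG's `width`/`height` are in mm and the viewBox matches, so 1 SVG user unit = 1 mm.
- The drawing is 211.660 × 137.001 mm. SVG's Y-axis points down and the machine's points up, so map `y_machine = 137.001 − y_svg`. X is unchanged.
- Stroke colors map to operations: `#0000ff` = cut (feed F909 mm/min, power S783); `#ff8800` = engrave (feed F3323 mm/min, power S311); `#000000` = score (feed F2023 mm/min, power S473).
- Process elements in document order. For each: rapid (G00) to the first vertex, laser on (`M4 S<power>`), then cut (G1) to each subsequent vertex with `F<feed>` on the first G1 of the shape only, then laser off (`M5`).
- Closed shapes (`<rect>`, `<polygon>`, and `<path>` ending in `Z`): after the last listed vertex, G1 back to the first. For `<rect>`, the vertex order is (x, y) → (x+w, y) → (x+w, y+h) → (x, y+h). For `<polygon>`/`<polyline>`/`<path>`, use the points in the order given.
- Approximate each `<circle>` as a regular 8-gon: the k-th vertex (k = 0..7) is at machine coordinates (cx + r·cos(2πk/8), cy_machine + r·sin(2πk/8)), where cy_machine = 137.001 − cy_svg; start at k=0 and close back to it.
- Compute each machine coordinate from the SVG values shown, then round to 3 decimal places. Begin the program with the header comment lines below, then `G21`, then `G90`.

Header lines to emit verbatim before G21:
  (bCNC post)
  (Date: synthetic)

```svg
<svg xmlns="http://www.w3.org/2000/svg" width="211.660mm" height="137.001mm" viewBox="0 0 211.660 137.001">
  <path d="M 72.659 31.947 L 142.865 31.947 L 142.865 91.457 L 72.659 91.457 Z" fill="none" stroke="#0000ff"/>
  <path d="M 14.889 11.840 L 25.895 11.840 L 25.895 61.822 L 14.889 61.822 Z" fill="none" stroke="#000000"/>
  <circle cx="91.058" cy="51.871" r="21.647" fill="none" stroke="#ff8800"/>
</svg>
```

(bCNC post)
(Date: synthetic)
G21
G90
G00 X72.659 Y105.054
M4 S783
G1 X142.865 Y105.054 F909
G1 X142.865 Y45.544
G1 X72.659 Y45.544
G1 X72.659 Y105.054
M5
G00 X14.889 Y125.161
M4 S473
G1 X25.895 Y125.161 F2023
G1 X25.895 Y75.179
G1 X14.889 Y75.179
G1 X14.889 Y125.161
M5
G00 X112.705 Y85.130
M4 S311
G1 X106.365 Y100.437 F3323
G1 X91.058 Y106.777
G1 X75.751 Y100.437
G1 X69.411 Y85.130
G1 X75.751 Y69.823
G1 X91.058 Y63.483
G1 X106.365 Y69.823
G1 X112.705 Y85.130
M5

1 u = 1 mm; y_m = 137.001 − y.

[1] `<path>` rectangle, #0000ff→cut S783 F909: (72.659,105.054) → (142.865,105.054) → (142.865,45.544) → (72.659,45.544) → (72.659,105.054) (closed)

[2] `<path>` rectangle, #000000→score S473 F2023: (14.889,125.161) → (25.895,125.161) → (25.895,75.179) → (14.889,75.179) → (14.889,125.161) (closed)

[3] `<circle>` circle, #ff8800→engrave S311 F3323: (112.705,85.130) → (106.365,100.437) → (91.058,106.777) → (75.751,100.437) → (69.411,85.130) → (75.751,69.823) → (91.058,63.483) → (106.365,69.823) → (112.705,85.130) (closed)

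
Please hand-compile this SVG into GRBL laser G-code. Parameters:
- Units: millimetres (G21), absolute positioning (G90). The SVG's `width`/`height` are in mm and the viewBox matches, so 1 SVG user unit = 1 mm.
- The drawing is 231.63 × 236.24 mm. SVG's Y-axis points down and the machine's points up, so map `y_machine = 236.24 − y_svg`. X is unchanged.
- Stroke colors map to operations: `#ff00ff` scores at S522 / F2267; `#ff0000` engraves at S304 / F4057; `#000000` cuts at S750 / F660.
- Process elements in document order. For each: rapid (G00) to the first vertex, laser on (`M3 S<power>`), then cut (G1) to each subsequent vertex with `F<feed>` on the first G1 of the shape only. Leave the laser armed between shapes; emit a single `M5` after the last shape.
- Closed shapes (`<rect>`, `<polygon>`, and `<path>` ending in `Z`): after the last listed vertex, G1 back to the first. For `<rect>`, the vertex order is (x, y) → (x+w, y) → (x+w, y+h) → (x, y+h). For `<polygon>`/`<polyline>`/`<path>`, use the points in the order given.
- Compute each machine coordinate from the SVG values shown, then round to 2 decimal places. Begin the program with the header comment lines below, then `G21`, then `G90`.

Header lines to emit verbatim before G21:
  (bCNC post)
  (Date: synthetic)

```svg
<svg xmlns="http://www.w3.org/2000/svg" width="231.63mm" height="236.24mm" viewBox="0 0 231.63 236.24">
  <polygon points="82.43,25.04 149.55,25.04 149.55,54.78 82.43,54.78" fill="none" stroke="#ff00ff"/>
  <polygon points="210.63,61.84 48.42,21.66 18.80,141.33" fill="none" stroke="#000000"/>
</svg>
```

Since the viewBox matches the mm dimensions, user units are millimetres directly. The only transform is the Y-flip y_m = 236.24 − y_svg.

Shape 1 is a rectangle drawn with `<polygon>`. Its stroke #ff00ff means score at S522, F2267. After flipping Y the toolpath is (82.43,211.20) → (149.55,211.20) → (149.55,181.46) → (82.43,181.46) → (82.43,211.20), returning to the start.

Shape 2 is a closed polygon drawn with `<polygon>`. Its stroke #000000 means cut at S750, F660. After flipping Y the toolpath is (210.63,174.40) → (48.42,214.58) → (18.80,94.91) → (210.63,174.40), returning to the start.

(bCNC post)
(Date: synthetic)
G21
G90
G00 X82.43 Y211.20
M3 S522
G1 X149.55 Y211.20 F2267
G1 X149.55 Y181.46
G1 X82.43 Y181.46
G1 X82.43 Y211.20
G00 X210.63 Y174.40
M3 S750
G1 X48.42 Y214.58 F660
G1 X18.80 Y94.91
G1 X210.63 Y174.40
M5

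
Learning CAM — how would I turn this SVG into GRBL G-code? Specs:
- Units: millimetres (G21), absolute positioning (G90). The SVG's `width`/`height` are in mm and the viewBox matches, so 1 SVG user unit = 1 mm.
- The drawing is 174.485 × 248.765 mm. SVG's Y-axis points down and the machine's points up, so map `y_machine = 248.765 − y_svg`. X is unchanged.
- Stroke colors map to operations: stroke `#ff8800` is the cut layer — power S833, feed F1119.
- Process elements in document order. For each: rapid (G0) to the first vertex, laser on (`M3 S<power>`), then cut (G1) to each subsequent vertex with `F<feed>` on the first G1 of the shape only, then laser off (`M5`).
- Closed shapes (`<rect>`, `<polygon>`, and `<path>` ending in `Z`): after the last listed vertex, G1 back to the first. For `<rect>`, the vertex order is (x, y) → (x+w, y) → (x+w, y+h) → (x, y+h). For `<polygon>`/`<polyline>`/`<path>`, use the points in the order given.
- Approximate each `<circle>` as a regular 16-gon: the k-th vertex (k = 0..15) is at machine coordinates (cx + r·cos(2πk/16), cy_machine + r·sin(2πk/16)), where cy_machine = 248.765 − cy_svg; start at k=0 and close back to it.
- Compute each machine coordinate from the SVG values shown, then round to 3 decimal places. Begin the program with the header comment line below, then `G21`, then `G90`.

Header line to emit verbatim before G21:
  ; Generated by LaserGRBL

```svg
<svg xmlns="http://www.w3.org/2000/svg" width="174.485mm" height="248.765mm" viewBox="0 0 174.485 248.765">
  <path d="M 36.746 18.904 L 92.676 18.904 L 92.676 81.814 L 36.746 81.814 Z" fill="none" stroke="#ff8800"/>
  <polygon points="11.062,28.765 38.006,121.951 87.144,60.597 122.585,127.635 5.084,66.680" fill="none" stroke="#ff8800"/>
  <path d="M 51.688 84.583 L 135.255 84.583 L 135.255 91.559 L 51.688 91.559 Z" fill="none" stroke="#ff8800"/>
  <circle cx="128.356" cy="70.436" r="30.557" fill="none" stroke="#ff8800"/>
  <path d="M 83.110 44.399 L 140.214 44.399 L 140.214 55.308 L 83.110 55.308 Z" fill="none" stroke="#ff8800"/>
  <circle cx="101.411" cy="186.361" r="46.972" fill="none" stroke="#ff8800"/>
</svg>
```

; Generated by LaserGRBL
G21
G90
G0 X36.746 Y229.861
M3 S833
G1 X92.676 Y229.861 F1119
G1 X92.676 Y166.951
G1 X36.746 Y166.951
G1 X36.746 Y229.861
M5
G0 X11.062 Y220.000
M3 S833
G1 X38.006 Y126.814 F1119
G1 X87.144 Y188.168
G1 X122.585 Y121.130
G1 X5.084 Y182.085
G1 X11.062 Y220.000
M5
G0 X51.688 Y164.182
M3 S833
G1 X135.255 Y164.182 F1119
G1 X135.255 Y157.206
G1 X51.688 Y157.206
G1 X51.688 Y164.182
M5
G0 X158.913 Y178.329
M3 S833
G1 X156.587 Y190.023 F1119
G1 X149.963 Y199.936
G1 X140.050 Y206.560
G1 X128.356 Y208.886
G1 X116.662 Y206.560
G1 X106.749 Y199.936
G1 X100.125 Y190.023
G1 X97.799 Y178.329
G1 X100.125 Y166.635
G1 X106.749 Y156.722
G1 X116.662 Y150.098
G1 X128.356 Y147.772
G1 X140.050 Y150.098
G1 X149.963 Y156.722
G1 X156.587 Y166.635
G1 X158.913 Y178.329
M5
G0 X83.110 Y204.366
M3 S833
G1 X140.214 Y204.366 F1119
G1 X140.214 Y193.457
G1 X83.110 Y193.457
G1 X83.110 Y204.366
M5
G0 X148.383 Y62.404
M3 S833
G1 X144.807 Y80.379 F1119
G1 X134.625 Y95.618
G1 X119.386 Y105.800
G1 X101.411 Y109.376
G1 X83.436 Y105.800
G1 X68.197 Y95.618
G1 X58.015 Y80.379
G1 X54.439 Y62.404
G1 X58.015 Y44.429
G1 X68.197 Y29.190
G1 X83.436 Y19.008
G1 X101.411 Y15.432
G1 X119.386 Y19.008
G1 X134.625 Y29.190
G1 X144.807 Y44.429
G1 X148.383 Y62.404
M5

viewBox `0 0 174.485 248.765` with mm width/height → 1 unit = 1 mm. Flip: y_m = 248.765 − y_svg.

**Shape 1** — `<path>` rectangle, stroke `#ff8800` → cut (S833, F1119). Machine vertices: (36.746,229.861) → (92.676,229.861) → (92.676,166.951) → (36.746,166.951) → (36.746,229.861). Closed: final G1 returns to the first vertex.

**Shape 2** — `<polygon>` closed polygon, stroke `#ff8800` → cut (S833, F1119). Machine vertices: (11.062,220.000) → (38.006,126.814) → (87.144,188.168) → (122.585,121.130) → (5.084,182.085) → (11.062,220.000). Closed: final G1 returns to the first vertex.

**Shape 3** — `<path>` rectangle, stroke `#ff8800` → cut (S833, F1119). Machine vertices: (51.688,164.182) → (135.255,164.182) → (135.255,157.206) → (51.688,157.206) → (51.688,164.182). Closed: final G1 returns to the first vertex.

**Shape 4** — `<circle>` circle, stroke `#ff8800` → cut (S833, F1119). Machine vertices: (158.913,178.329) → (156.587,190.023) → (149.963,199.936) → (140.050,206.560) → (128.356,208.886) → (116.662,206.560) → (106.749,199.936) → (100.125,190.023) → (97.799,178.329) → (100.125,166.635) → (106.749,156.722) → (116.662,150.098) → (128.356,147.772) → (140.050,150.098) → (149.963,156.722) → (156.587,166.635) → (158.913,178.329). Closed: final G1 returns to the first vertex.

**Shape 5** — `<path>` rectangle, stroke `#ff8800` → cut (S833, F1119). Machine vertices: (83.110,204.366) → (140.214,204.366) → (140.214,193.457) → (83.110,193.457) → (83.110,204.366). Closed: final G1 returns to the first vertex.

**Shape 6** — `<circle>` circle, stroke `#ff8800` → cut (S833, F1119). Machine vertices: (148.383,62.404) → (144.807,80.379) → (134.625,95.618) → (119.386,105.800) → (101.411,109.376) → (83.436,105.800) → (68.197,95.618) → (58.015,80.379) → (54.439,62.404) → (58.015,44.429) → (68.197,29.190) → (83.436,19.008) → (101.411,15.432) → (119.386,19.008) → (134.625,29.190) → (144.807,44.429) → (148.383,62.404). Closed: final G1 returns to the first vertex.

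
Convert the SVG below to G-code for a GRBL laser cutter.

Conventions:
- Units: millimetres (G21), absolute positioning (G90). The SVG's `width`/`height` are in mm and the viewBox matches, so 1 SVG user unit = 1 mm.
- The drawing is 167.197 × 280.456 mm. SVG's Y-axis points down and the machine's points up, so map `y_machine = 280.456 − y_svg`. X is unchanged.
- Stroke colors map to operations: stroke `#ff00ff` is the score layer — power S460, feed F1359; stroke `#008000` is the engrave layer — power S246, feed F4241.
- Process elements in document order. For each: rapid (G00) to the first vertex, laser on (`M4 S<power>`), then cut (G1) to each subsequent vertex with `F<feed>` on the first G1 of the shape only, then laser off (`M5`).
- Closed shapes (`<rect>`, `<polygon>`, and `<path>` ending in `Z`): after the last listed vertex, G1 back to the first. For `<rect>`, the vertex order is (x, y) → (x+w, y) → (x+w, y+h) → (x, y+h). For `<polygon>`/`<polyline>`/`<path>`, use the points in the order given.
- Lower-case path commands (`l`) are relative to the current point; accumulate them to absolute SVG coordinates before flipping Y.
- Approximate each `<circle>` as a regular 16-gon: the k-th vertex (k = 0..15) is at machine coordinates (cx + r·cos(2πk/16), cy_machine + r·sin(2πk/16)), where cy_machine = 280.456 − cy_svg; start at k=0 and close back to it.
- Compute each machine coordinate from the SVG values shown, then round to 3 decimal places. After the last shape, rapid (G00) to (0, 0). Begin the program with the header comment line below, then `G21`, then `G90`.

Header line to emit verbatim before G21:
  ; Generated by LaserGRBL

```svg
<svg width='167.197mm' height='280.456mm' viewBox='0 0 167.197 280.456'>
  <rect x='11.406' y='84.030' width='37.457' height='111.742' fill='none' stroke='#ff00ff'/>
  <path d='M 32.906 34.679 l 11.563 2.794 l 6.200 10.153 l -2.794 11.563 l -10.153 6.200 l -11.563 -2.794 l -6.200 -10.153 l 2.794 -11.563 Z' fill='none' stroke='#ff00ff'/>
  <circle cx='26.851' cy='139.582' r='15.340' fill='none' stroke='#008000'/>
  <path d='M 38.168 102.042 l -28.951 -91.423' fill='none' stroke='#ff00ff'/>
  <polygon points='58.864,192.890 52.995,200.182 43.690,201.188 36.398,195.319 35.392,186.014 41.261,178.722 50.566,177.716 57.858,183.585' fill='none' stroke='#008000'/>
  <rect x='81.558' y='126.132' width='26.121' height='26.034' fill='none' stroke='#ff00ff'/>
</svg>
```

Since the viewBox matches the mm dimensions, user units are millimetres directly. The only transform is the Y-flip y_m = 280.456 − y_svg.

Shape 1 is a rectangle drawn with `<rect>`. Its stroke #ff00ff means score at S460, F1359. After flipping Y the toolpath is (11.406,196.426) → (48.863,196.426) → (48.863,84.684) → (11.406,84.684) → (11.406,196.426), returning to the start.

Shape 2 is a regular polygon drawn with `<path>`. Its stroke #ff00ff means score at S460, F1359. After flipping Y the toolpath is (32.906,245.777) → (44.469,242.983) → (50.669,232.830) → (47.875,221.267) → (37.722,215.067) → (26.159,217.861) → (19.959,228.014) → (22.753,239.577) → (32.906,245.777), returning to the start.

Shape 3 is a circle drawn with `<circle>`. Its stroke #008000 means engrave at S246, F4241. After flipping Y the toolpath is (42.191,140.874) → (41.023,146.744) → (37.698,151.721) → (32.721,155.046) → (26.851,156.214) → (20.981,155.046) → (16.004,151.721) → (12.679,146.744) → (11.511,140.874) → (12.679,135.004) → (16.004,130.027) → (20.981,126.702) → (26.851,125.534) → (32.721,126.702) → (37.698,130.027) → (41.023,135.004) → (42.191,140.874), returning to the start.

Shape 4 is a line segment drawn with `<path>`. Its stroke #ff00ff means score at S460, F1359. After flipping Y the toolpath is (38.168,178.414) → (9.217,269.837).

Shape 5 is a regular polygon drawn with `<polygon>`. Its stroke #008000 means engrave at S246, F4241. After flipping Y the toolpath is (58.864,87.566) → (52.995,80.274) → (43.690,79.268) → (36.398,85.137) → (35.392,94.442) → (41.261,101.734) → (50.566,102.740) → (57.858,96.871) → (58.864,87.566), returning to the start.

Shape 6 is a rectangle drawn with `<rect>`. Its stroke #ff00ff means score at S460, F1359. After flipping Y the toolpath is (81.558,154.324) → (107.679,154.324) → (107.679,128.290) → (81.558,128.290) → (81.558,154.324), returning to the start.

; Generated by LaserGRBL
G21
G90
G00 X11.406 Y196.426
M4 S460
G1 X48.863 Y196.426 F1359
G1 X48.863 Y84.684
G1 X11.406 Y84.684
G1 X11.406 Y196.426
M5
G00 X32.906 Y245.777
M4 S460
G1 X44.469 Y242.983 F1359
G1 X50.669 Y232.830
G1 X47.875 Y221.267
G1 X37.722 Y215.067
G1 X26.159 Y217.861
G1 X19.959 Y228.014
G1 X22.753 Y239.577
G1 X32.906 Y245.777
M5
G00 X42.191 Y140.874
M4 S246
G1 X41.023 Y146.744 F4241
G1 X37.698 Y151.721
G1 X32.721 Y155.046
G1 X26.851 Y156.214
G1 X20.981 Y155.046
G1 X16.004 Y151.721
G1 X12.679 Y146.744
G1 X11.511 Y140.874
G1 X12.679 Y135.004
G1 X16.004 Y130.027
G1 X20.981 Y126.702
G1 X26.851 Y125.534
G1 X32.721 Y126.702
G1 X37.698 Y130.027
G1 X41.023 Y135.004
G1 X42.191 Y140.874
M5
G00 X38.168 Y178.414
M4 S460
G1 X9.217 Y269.837 F1359
M5
G00 X58.864 Y87.566
M4 S246
G1 X52.995 Y80.274 F4241
G1 X43.690 Y79.268
G1 X36.398 Y85.137
G1 X35.392 Y94.442
G1 X41.261 Y101.734
G1 X50.566 Y102.740
G1 X57.858 Y96.871
G1 X58.864 Y87.566
M5
G00 X81.558 Y154.324
M4 S460
G1 X107.679 Y154.324 F1359
G1 X107.679 Y128.290
G1 X81.558 Y128.290
G1 X81.558 Y154.324
M5
G00 X0.000 Y0.000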